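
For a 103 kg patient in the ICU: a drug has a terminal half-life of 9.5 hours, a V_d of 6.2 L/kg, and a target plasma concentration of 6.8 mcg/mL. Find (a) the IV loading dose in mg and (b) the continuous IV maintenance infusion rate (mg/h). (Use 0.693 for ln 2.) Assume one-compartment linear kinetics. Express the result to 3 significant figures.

Vd = 6.2 L/kg × 103 kg = 638.6 L
LD = Vd × C = 638.6 × 6.8 = 4342 mg
CL = 0.693 × Vd / t½ = 0.693 × 638.6 / 9.5 = 46.58 L/h
Infusion rate = CL × Css = 46.58 × 6.8 = 316.7 mg/h

(a) 4340 mg; (b) 317 mg/h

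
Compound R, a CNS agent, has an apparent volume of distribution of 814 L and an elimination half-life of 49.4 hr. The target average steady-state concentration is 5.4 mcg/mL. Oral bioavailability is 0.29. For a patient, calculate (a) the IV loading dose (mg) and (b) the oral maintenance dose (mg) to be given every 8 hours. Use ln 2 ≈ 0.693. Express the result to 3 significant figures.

(a) 4400 mg; (b) 1700 mg

LD = Vd × C = 814.0 × 5.4 = 4396 mg
CL = 0.693 × Vd / t½ = 0.693 × 814.0 / 49.4 = 11.42 L/h
D = CL × Css × τ / F = 11.42 × 5.4 × 8 / 0.29 = 1701 mg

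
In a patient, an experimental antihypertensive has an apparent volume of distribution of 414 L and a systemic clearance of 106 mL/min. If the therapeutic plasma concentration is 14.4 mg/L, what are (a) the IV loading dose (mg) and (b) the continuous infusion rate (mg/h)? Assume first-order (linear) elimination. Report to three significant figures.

(a) 5960 mg; (b) 91.6 mg/h

LD = Vd · C_target = 414.0 × 14.4 = 5962 mg
CL = 106 mL/min = 106 × 0.06 = 6.360 L/h
Infusion rate = 6.360 L/h × 14.4 mg/L = 91.58 mg/h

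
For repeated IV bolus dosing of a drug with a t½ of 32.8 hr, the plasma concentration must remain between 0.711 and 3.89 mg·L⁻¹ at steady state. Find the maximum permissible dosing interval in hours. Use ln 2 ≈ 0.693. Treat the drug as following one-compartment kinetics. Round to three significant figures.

k = 0.693 / t½ = 0.693 / 32.8 = 0.02113 h⁻¹
Between IV bolus doses, concentration decays as C = C₀·e^(−kτ), so C_peak/C_trough = e^(kτ).
τ_max = ln(C_peak/C_trough) / k = ln(3.89/0.711) / 0.02113 = 1.699 / 0.02113 = 80.41 h

80.4 h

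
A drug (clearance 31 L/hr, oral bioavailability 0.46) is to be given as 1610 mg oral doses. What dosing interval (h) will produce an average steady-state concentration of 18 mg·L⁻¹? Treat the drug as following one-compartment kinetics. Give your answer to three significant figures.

1.33 h

F·D/τ = CL·Css → τ = F·D / (CL·Css).
τ = 0.46 × 1610 / (31 × 18) = 1.327 h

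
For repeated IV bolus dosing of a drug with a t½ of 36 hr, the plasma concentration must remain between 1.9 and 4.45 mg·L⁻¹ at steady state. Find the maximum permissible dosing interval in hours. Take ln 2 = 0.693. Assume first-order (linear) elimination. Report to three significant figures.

44.2 h

k = 0.693 / t½ = 0.693 / 36 = 0.01925 h⁻¹
Between IV bolus doses, concentration decays as C = C₀·e^(−kτ), so C_peak/C_trough = e^(kτ).
τ_max = ln(C_peak/C_trough) / k = ln(4.45/1.9) / 0.01925 = 0.8511 / 0.01925 = 44.21 h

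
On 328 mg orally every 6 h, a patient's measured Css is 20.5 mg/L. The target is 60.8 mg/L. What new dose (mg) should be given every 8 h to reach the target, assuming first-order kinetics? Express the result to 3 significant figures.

1300 mg

For first-order elimination, Css ∝ F·D/(CL·τ); F and CL are unchanged, so Css ∝ D/τ.
D₂ = D₁ × (Css,target / Css,current) × (τ₂/τ₁) = 328 × (60.8/20.5) × (8/6) = 1297 mg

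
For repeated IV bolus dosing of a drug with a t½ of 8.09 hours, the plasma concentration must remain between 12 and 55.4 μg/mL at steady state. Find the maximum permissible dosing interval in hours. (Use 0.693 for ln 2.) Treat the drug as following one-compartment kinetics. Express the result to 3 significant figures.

17.9 h

k = 0.693 / t½ = 0.693 / 8.09 = 0.08566 h⁻¹
Between IV bolus doses, concentration decays as C = C₀·e^(−kτ), so C_peak/C_trough = e^(kτ).
τ_max = ln(C_peak/C_trough) / k = ln(55.4/12) / 0.08566 = 1.530 / 0.08566 = 17.86 h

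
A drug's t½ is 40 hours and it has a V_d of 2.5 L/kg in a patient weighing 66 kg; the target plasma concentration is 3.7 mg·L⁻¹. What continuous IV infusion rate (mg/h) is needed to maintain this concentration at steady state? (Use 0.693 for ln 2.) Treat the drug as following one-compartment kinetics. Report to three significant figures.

Vd = 2.5 L/kg × 66 kg = 165.0 L
k = 0.693/40 = 0.01733 h⁻¹, so CL = k·Vd = 0.01733 × 165.0 = 2.859 L/h
Infusion rate = CL × Css = 2.859 × 3.7 = 10.58 mg/h

10.6 mg/h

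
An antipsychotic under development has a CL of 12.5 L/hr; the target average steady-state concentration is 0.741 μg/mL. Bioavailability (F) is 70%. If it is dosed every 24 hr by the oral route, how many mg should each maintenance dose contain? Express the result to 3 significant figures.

D = CL × Css × τ / F = 12.50 × 0.741 × 24 / 0.7 = 317.6 mg

318 mg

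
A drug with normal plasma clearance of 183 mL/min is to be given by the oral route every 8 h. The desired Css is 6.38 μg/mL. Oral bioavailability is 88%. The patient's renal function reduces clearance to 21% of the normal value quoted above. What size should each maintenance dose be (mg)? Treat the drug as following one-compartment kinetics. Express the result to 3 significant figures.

134 mg

CL = 183 mL/min × 60/1000 = 10.98 L/h
Patient clearance = 0.21 × 10.98 = 2.306 L/h
At steady state, dose per interval replaces the amount cleared in that interval: F·D/τ = CL·Css.
D = CL × Css × τ / F = 2.306 × 6.38 × 8 / 0.88 = 133.7 mg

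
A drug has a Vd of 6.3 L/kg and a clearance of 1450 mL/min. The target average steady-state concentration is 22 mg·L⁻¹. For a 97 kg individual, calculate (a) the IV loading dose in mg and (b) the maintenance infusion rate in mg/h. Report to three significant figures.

(a) 13400 mg; (b) 1910 mg/h

Total Vd = 6.3 × 97 = 611.1 L
Loading: fill Vd to C_target → 611.1 L × 22 mg/L = 13440 mg
CL = 1450 mL/min × 60/1000 = 87.00 L/h
Maintenance: replace elimination → rate = CL × Css = 87.00 × 22 = 1914 mg/h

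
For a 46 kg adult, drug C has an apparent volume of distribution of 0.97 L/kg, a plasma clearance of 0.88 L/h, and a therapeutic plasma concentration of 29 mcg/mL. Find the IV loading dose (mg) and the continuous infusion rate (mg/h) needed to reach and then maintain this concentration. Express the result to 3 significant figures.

Vd = 0.97 L/kg × 46 kg = 44.62 L
Loading dose = Vd × C = 44.62 × 29 = 1294 mg
Maintenance: replace elimination → rate = CL × Css = 0.8800 × 29 = 25.52 mg/h

(a) 1290 mg; (b) 25.5 mg/h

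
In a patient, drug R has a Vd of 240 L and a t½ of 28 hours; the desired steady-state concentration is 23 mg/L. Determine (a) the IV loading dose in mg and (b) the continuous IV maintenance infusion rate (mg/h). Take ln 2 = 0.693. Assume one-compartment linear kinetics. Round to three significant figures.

(a) 5520 mg; (b) 137 mg/h

LD = Vd × C = 240.0 × 23 = 5520 mg
CL = 0.693 × Vd / t½ = 0.693 × 240.0 / 28 = 5.940 L/h
Infusion rate = CL × Css = 5.940 × 23 = 136.6 mg/h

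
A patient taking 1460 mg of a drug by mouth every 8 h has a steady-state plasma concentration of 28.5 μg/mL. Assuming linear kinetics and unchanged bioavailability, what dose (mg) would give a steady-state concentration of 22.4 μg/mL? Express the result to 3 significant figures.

With linear kinetics, Css is proportional to dose rate (D/τ) at fixed clearance.
D₂ = D₁ × (Css,target / Css,current) = 1460 × 22.4/28.5 = 1148 mg

1150 mg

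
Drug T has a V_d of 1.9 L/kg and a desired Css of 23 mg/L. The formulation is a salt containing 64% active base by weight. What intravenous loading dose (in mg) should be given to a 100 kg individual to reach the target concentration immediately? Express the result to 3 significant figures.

Total Vd = 1.9 × 100 = 190.0 L
LD = Vd × C / S = 190.0 × 23.00 / 0.64 = 6828 mg

6830 mg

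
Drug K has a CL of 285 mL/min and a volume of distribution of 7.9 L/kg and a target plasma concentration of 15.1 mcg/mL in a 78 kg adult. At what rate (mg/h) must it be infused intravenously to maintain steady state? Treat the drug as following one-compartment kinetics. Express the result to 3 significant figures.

258 mg/h

CL = 285 mL/min × 60/1000 = 17.10 L/h
Infusion rate = CL · Css = 17.10 L/h × 15.1 mg/L = 258.2 mg/h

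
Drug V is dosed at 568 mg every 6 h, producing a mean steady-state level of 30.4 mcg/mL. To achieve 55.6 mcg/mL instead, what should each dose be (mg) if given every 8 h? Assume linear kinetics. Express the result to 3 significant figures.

1390 mg

For first-order elimination, Css ∝ F·D/(CL·τ); F and CL are unchanged, so Css ∝ D/τ.
D₂ = D₁ × (Css,target / Css,current) × (τ₂/τ₁) = 568 × (55.6/30.4) × (8/6) = 1385 mg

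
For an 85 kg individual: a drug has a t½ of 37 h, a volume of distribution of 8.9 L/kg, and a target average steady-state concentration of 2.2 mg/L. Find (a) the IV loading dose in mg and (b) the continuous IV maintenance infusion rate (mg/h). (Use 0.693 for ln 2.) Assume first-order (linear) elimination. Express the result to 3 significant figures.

Vd(total) = 85 kg × 8.9 L/kg = 756.5 L
LD = Vd × C = 756.5 × 2.2 = 1664 mg
CL = 0.693 × Vd / t½ = 0.693 × 756.5 / 37 = 14.17 L/h
Infusion rate = CL × Css = 14.17 × 2.2 = 31.17 mg/h

(a) 1660 mg; (b) 31.2 mg/h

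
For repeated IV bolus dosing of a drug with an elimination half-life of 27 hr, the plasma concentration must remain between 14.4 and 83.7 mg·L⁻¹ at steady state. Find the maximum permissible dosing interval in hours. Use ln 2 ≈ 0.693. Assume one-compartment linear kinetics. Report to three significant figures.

68.6 h

k = 0.693 / t½ = 0.693 / 27 = 0.02567 h⁻¹
Between IV bolus doses, concentration decays as C = C₀·e^(−kτ), so C_peak/C_trough = e^(kτ).
τ_max = ln(C_peak/C_trough) / k = ln(83.7/14.4) / 0.02567 = 1.760 / 0.02567 = 68.56 h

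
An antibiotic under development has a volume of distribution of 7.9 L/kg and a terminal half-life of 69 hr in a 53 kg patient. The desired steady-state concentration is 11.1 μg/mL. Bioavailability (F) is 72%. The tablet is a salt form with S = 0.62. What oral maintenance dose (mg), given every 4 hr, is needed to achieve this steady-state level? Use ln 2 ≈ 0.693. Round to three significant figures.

418 mg

Vd(total) = 53 kg × 7.9 L/kg = 418.7 L
CL = 0.693 × Vd / t½ = 0.693 × 418.7 / 69 = 4.205 L/h
D = CL × Css × τ / F / S = 4.205 × 11.1 × 4 / 0.72 / 0.62 = 418.2 mg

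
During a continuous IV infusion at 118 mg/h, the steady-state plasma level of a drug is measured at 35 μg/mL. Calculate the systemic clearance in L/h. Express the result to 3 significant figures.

At steady state, infusion rate = CL × Css, so CL = rate / Css.
CL = 118 / 35 = 3.371 L/h

3.37 L/h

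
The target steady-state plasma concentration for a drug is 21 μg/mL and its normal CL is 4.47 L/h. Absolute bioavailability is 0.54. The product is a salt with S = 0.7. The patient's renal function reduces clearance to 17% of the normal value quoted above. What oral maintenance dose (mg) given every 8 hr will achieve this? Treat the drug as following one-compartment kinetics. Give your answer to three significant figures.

338 mg

Patient clearance = 0.17 × 4.470 = 0.7599 L/h
D = CL × Css × τ / F / S = 0.7599 × 21 × 8 / 0.54 / 0.7 = 337.7 mg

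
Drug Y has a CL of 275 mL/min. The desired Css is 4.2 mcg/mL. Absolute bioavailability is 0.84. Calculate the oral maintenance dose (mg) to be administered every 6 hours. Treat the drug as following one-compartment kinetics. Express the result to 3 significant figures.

495 mg

CL = 275 mL/min × 60/1000 = 16.50 L/h
D = CL × Css × τ / F = 16.50 × 4.2 × 6 / 0.84 = 495.0 mg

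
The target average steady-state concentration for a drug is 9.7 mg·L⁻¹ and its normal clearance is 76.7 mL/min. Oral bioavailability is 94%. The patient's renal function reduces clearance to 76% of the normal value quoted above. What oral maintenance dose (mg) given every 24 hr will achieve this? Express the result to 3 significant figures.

866 mg

Convert clearance: 76.7 mL/min × 60 min/h ÷ 1000 mL/L = 4.602 L/h
Patient clearance = 0.76 × 4.602 = 3.498 L/h
D = CL × Css × τ / F = 3.498 × 9.7 × 24 / 0.94 = 866.3 mg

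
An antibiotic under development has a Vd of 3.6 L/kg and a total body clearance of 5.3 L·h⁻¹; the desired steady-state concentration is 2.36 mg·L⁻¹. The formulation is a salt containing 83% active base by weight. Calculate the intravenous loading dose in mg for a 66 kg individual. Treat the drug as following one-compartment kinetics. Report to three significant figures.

Vd(total) = 66 kg × 3.6 L/kg = 237.6 L
The loading dose fills Vd to the target concentration; clearance is irrelevant here.
LD = Vd × C / S = 237.6 × 2.360 / 0.83 = 675.6 mg

676 mg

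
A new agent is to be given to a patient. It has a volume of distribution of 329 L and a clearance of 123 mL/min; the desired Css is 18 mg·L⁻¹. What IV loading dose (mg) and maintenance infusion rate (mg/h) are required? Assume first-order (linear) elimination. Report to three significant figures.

(a) 5920 mg; (b) 133 mg/h

LD = Vd · C_target = 329.0 × 18 = 5922 mg
CL = 123 mL/min = 123 × 0.06 = 7.380 L/h
Maintenance infusion rate = CL × Css = 7.380 × 18 = 132.8 mg/h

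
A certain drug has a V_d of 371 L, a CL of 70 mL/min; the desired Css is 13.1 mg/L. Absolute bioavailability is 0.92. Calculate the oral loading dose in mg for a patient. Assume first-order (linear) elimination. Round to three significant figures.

5280 mg

LD is governed by Vd — clearance does not enter the loading-dose calculation.
LD = Vd × C / F = 371.0 × 13.10 / 0.92 = 5283 mg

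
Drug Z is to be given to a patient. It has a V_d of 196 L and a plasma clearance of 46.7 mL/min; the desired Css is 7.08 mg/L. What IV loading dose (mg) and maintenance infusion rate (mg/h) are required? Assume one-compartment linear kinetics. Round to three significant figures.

Loading dose = Vd × C = 196.0 × 7.08 = 1388 mg
Convert clearance: 46.7 mL/min × 60 min/h ÷ 1000 mL/L = 2.802 L/h
Maintenance: replace elimination → rate = CL × Css = 2.802 × 7.08 = 19.84 mg/h

(a) 1390 mg; (b) 19.8 mg/h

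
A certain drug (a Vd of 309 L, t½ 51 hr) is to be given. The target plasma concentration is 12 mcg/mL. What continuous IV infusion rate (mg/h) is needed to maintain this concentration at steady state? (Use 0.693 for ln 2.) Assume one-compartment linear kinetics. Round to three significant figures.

50.4 mg/h

k = 0.693/51 = 0.01359 h⁻¹, so CL = k·Vd = 0.01359 × 309.0 = 4.199 L/h
Infusion rate = CL × Css = 4.199 × 12 = 50.39 mg/h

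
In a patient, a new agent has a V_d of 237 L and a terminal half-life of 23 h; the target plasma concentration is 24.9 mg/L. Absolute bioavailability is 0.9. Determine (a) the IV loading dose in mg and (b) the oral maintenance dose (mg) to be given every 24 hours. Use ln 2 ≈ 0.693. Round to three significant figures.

LD = Vd × C = 237.0 × 24.9 = 5901 mg
CL = 0.693 × Vd / t½ = 0.693 × 237.0 / 23 = 7.141 L/h
D = CL × Css × τ / F = 7.141 × 24.9 × 24 / 0.9 = 4742 mg

(a) 5900 mg; (b) 4740 mg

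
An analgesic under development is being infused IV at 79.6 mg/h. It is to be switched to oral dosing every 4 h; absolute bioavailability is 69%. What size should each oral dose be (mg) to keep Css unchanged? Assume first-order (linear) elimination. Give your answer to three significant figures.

461 mg

To maintain the same Css, the systemic dosing rate must be unchanged: F·D/τ = infusion rate.
D = rate × τ / F = 79.6 × 4 / 0.69 = 461.4 mg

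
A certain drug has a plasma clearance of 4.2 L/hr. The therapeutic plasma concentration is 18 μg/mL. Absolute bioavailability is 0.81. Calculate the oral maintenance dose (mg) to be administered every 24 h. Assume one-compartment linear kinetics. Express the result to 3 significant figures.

2240 mg

D = CL × Css × τ / F = 4.200 × 18 × 24 / 0.81 = 2240 mg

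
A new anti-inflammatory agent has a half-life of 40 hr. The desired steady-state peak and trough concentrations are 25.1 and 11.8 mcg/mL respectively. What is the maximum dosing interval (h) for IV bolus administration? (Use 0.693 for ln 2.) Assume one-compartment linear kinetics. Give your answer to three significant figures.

43.6 h

k = 0.693 / t½ = 0.693 / 40 = 0.01733 h⁻¹
Between IV bolus doses, concentration decays as C = C₀·e^(−kτ), so C_peak/C_trough = e^(kτ).
τ_max = ln(C_peak/C_trough) / k = ln(25.1/11.8) / 0.01733 = 0.7548 / 0.01733 = 43.55 h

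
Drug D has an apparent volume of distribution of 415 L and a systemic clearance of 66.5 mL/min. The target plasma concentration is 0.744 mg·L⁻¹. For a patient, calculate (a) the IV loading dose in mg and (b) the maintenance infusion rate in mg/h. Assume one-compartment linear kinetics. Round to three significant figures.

LD = Vd · C_target = 415.0 × 0.744 = 308.8 mg
CL = 66.5 mL/min = 66.5 × 0.06 = 3.990 L/h
Infusion rate = 3.990 L/h × 0.744 mg/L = 2.969 mg/h

(a) 309 mg; (b) 2.97 mg/h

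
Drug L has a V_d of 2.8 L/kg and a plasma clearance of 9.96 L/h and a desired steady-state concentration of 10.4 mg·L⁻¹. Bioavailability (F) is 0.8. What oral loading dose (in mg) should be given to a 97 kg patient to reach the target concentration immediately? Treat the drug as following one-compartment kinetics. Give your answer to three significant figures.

3530 mg

Total Vd = 2.8 × 97 = 271.6 L
Loading dose depends on Vd (not clearance): it fills the distribution volume.
LD = Vd × C / F = 271.6 × 10.40 / 0.8 = 3531 mg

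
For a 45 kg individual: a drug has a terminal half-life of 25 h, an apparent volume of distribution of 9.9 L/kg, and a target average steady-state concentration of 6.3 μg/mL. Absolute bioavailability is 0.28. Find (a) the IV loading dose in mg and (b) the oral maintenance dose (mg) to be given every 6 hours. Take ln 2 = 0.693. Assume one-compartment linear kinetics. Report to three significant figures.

Vd = 9.9 L/kg × 45 kg = 445.5 L
LD = Vd × C = 445.5 × 6.3 = 2807 mg
CL = 0.693 × Vd / t½ = 0.693 × 445.5 / 25 = 12.35 L/h
D = CL × Css × τ / F = 12.35 × 6.3 × 6 / 0.28 = 1667 mg

(a) 2810 mg; (b) 1670 mg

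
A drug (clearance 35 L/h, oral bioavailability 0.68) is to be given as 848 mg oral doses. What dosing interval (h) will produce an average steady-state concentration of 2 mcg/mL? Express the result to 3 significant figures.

F·D/τ = CL·Css → τ = F·D / (CL·Css).
τ = 0.68 × 848 / (35 × 2) = 8.238 h

8.24 h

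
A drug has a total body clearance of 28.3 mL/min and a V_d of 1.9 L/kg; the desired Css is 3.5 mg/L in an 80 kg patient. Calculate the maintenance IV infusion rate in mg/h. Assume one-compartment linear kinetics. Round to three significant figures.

CL = 28.3 mL/min = 28.3 × 0.06 = 1.698 L/h
Rate = CL × Css = 1.698 × 3.5 = 5.943 mg/h

5.94 mg/h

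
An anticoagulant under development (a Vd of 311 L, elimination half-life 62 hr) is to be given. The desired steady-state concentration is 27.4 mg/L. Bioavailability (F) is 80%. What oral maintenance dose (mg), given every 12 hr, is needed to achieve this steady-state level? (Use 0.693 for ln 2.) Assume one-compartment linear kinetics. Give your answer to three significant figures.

1430 mg

k = 0.693/62 = 0.01118 h⁻¹, so CL = k·Vd = 0.01118 × 311.0 = 3.477 L/h
D = CL × Css × τ / F = 3.477 × 27.4 × 12 / 0.8 = 1429 mg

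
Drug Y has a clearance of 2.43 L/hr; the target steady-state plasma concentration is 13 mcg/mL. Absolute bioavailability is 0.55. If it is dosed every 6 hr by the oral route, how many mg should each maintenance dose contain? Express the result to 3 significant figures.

345 mg

D = CL × Css × τ / F = 2.430 × 13 × 6 / 0.55 = 344.6 mg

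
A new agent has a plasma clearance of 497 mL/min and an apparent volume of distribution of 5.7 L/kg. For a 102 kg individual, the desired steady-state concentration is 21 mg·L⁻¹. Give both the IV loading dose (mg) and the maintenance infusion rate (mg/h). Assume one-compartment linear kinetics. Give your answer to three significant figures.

(a) 12200 mg; (b) 626 mg/h

Total Vd = 5.7 × 102 = 581.4 L
Loading dose = Vd × C = 581.4 × 21 = 12210 mg
CL = 497 mL/min × 60/1000 = 29.82 L/h
Maintenance: replace elimination → rate = CL × Css = 29.82 × 21 = 626.2 mg/h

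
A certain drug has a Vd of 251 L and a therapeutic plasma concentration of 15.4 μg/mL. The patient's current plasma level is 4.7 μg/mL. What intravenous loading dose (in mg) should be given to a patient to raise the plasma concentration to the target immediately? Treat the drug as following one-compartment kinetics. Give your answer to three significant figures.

The loading dose fills Vd to the target concentration.
Concentration deficit ΔC = 15.4 − 4.7 = 10.70 mg/L
LD = Vd × ΔC = 251.0 × 10.70 = 2686 mg

2690 mg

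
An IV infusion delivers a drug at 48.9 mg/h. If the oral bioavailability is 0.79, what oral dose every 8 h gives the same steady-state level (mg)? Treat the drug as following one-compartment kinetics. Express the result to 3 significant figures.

495 mg

To maintain the same Css, the systemic dosing rate must be unchanged: F·D/τ = infusion rate.
D = rate × τ / F = 48.9 × 8 / 0.79 = 495.2 mg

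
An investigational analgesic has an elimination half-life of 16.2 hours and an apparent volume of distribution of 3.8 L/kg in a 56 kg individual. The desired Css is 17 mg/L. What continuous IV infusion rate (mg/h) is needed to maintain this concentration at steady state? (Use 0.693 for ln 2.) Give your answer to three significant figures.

Vd(total) = 56 kg × 3.8 L/kg = 212.8 L
k = 0.693/16.2 = 0.04278 h⁻¹, so CL = k·Vd = 0.04278 × 212.8 = 9.104 L/h
Infusion rate = CL × Css = 9.104 × 17 = 154.8 mg/h

155 mg/h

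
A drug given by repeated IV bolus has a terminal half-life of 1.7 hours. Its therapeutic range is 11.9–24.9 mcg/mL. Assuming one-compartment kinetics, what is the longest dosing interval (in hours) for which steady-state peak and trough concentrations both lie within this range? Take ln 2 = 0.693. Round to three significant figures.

1.81 h

k = 0.693 / t½ = 0.693 / 1.7 = 0.4076 h⁻¹
Between IV bolus doses, concentration decays as C = C₀·e^(−kτ), so C_peak/C_trough = e^(kτ).
τ_max = ln(C_peak/C_trough) / k = ln(24.9/11.9) / 0.4076 = 0.7383 / 0.4076 = 1.811 h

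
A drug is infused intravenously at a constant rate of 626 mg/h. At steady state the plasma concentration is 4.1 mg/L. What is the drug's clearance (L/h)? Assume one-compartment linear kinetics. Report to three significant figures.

At steady state, infusion rate = CL × Css, so CL = rate / Css.
CL = 626 / 4.1 = 152.7 L/h

153 L/h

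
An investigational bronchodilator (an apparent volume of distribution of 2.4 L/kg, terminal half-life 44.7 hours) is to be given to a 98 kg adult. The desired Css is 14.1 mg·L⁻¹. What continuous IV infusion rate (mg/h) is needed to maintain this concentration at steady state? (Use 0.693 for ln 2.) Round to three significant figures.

Vd(total) = 98 kg × 2.4 L/kg = 235.2 L
k = 0.693/44.7 = 0.01550 h⁻¹, so CL = k·Vd = 0.01550 × 235.2 = 3.646 L/h
Infusion rate = CL × Css = 3.646 × 14.1 = 51.41 mg/h

51.4 mg/h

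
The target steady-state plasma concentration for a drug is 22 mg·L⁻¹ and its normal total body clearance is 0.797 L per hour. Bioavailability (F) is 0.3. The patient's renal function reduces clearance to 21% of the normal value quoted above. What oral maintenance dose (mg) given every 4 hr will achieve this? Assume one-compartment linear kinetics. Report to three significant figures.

49.1 mg

Patient clearance = 0.21 × 0.7970 = 0.1674 L/h
At steady state, dose per interval replaces the amount cleared in that interval: F·D/τ = CL·Css.
D = CL × Css × τ / F = 0.1674 × 22 × 4 / 0.3 = 49.10 mg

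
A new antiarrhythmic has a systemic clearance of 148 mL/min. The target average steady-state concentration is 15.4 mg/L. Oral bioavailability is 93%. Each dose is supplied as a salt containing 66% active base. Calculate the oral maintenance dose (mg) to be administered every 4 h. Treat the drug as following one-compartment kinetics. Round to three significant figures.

CL = 148 mL/min = 148 × 0.06 = 8.880 L/h
D = CL × Css × τ / F / S = 8.880 × 15.4 × 4 / 0.93 / 0.66 = 891.2 mg

891 mg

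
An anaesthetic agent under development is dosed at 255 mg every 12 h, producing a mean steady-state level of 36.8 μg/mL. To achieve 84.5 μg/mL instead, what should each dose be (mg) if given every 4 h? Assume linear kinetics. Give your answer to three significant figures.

With linear kinetics, Css is proportional to dose rate (D/τ) at fixed clearance.
D₂ = D₁ × (Css,target / Css,current) × (τ₂/τ₁) = 255 × (84.5/36.8) × (4/12) = 195.2 mg

195 mg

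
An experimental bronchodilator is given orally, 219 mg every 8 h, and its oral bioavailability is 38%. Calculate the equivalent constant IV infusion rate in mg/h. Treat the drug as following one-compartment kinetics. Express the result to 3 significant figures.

Equivalent systemic input: infusion rate = F·D/τ.
Rate = 0.38 × 219 / 8 = 10.40 mg/h

10.4 mg/h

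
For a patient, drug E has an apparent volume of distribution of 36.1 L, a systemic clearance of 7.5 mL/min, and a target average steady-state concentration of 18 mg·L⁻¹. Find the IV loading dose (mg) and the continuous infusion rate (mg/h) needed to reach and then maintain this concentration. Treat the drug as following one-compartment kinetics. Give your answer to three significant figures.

Loading dose = Vd × C = 36.10 × 18 = 649.8 mg
CL = 7.5 mL/min × 60/1000 = 0.4500 L/h
Maintenance: replace elimination → rate = CL × Css = 0.4500 × 18 = 8.100 mg/h

(a) 650 mg; (b) 8.10 mg/h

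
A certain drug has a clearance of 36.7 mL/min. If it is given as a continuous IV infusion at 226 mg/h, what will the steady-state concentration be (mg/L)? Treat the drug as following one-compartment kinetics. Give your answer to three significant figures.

103 mg/L

CL = 36.7 mL/min × 60/1000 = 2.202 L/h
Css = rate / CL = 226 / 2.202 = 102.6 mg/L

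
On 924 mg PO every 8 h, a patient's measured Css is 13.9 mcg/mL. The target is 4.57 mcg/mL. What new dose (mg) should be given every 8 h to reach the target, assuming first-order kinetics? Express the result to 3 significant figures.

With linear kinetics, Css is proportional to dose rate (D/τ) at fixed clearance.
D₂ = D₁ × (Css,target / Css,current) = 924 × 4.57/13.9 = 303.8 mg

304 mg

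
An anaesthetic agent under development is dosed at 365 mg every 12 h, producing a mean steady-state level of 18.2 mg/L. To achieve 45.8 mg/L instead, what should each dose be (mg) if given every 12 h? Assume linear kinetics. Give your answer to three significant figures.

919 mg

With linear kinetics, Css is proportional to dose rate (D/τ) at fixed clearance.
D₂ = D₁ × (Css,target / Css,current) = 365 × 45.8/18.2 = 918.5 mg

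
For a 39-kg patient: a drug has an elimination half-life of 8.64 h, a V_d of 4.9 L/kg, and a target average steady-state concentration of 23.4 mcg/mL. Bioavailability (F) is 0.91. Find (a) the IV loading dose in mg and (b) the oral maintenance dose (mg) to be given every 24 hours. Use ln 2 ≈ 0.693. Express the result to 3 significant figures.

Total Vd = 4.9 × 39 = 191.1 L
LD = Vd × C = 191.1 × 23.4 = 4472 mg
CL = 0.693 × Vd / t½ = 0.693 × 191.1 / 8.64 = 15.33 L/h
D = CL × Css × τ / F = 15.33 × 23.4 × 24 / 0.91 = 9461 mg

(a) 4470 mg; (b) 9460 mg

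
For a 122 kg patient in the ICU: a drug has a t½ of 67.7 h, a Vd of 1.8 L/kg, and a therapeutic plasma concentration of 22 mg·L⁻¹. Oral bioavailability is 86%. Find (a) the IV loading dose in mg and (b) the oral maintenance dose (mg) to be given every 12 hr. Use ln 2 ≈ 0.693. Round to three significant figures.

(a) 4830 mg; (b) 690 mg

Vd(total) = 122 kg × 1.8 L/kg = 219.6 L
LD = Vd × C = 219.6 × 22 = 4831 mg
CL = 0.693 × Vd / t½ = 0.693 × 219.6 / 67.7 = 2.248 L/h
D = CL × Css × τ / F = 2.248 × 22 × 12 / 0.86 = 690.1 mg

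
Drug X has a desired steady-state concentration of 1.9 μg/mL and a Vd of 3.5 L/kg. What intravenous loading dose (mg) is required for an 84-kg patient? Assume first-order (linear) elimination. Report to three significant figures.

559 mg

Total Vd = 3.5 × 84 = 294.0 L
The loading dose fills Vd to the target concentration.
LD = Vd × C = 294.0 × 1.900 = 558.6 mg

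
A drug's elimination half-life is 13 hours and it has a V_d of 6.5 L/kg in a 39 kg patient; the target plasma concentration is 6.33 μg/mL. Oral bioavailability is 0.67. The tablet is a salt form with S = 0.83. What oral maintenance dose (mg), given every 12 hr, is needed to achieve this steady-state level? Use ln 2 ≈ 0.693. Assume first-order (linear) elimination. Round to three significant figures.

Total Vd = 6.5 × 39 = 253.5 L
k = 0.693/13 = 0.05331 h⁻¹, so CL = k·Vd = 0.05331 × 253.5 = 13.51 L/h
D = CL × Css × τ / F / S = 13.51 × 6.33 × 12 / 0.67 / 0.83 = 1845 mg

1850 mg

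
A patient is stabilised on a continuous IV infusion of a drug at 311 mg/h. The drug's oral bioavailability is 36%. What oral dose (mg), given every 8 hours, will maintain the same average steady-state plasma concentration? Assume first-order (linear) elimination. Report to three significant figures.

6910 mg

To maintain the same Css, the systemic dosing rate must be unchanged: F·D/τ = infusion rate.
D = rate × τ / F = 311 × 8 / 0.36 = 6911 mg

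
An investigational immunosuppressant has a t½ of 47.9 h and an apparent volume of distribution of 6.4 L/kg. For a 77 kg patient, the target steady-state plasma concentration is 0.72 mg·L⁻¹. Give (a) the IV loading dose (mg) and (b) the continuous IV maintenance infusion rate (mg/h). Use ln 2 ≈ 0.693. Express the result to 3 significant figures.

(a) 355 mg; (b) 5.13 mg/h

Total Vd = 6.4 × 77 = 492.8 L
LD = Vd × C = 492.8 × 0.72 = 354.8 mg
CL = 0.693 × Vd / t½ = 0.693 × 492.8 / 47.9 = 7.130 L/h
Infusion rate = CL × Css = 7.130 × 0.72 = 5.134 mg/h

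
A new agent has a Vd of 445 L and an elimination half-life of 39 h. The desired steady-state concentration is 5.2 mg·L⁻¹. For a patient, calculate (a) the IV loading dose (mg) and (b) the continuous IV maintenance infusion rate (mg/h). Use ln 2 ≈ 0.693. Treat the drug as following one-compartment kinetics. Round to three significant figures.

(a) 2310 mg; (b) 41.1 mg/h

LD = Vd × C = 445.0 × 5.2 = 2314 mg
CL = 0.693 × Vd / t½ = 0.693 × 445.0 / 39 = 7.907 L/h
Infusion rate = CL × Css = 7.907 × 5.2 = 41.12 mg/h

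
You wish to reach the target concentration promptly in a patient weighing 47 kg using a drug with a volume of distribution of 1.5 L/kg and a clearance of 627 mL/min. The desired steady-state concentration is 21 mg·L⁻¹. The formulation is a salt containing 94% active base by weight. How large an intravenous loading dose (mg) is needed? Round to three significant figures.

1580 mg

Vd(total) = 47 kg × 1.5 L/kg = 70.50 L
LD = Vd × C / S = 70.50 × 21.00 / 0.94 = 1575 mg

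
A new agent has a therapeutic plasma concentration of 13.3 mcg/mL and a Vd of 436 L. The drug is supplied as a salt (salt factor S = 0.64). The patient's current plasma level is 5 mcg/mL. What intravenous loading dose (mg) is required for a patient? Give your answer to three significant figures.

Concentration deficit ΔC = 13.3 − 5 = 8.300 mg/L
LD = Vd × ΔC / S = 436.0 × 8.300 / 0.64 = 5654 mg

5650 mg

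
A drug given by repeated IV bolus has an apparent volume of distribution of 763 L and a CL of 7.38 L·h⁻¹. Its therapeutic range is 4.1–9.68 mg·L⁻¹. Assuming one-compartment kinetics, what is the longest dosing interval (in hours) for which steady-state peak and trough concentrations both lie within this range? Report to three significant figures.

88.8 h

k = CL / Vd = 7.380 / 763.0 = 0.009672 h⁻¹
Between IV bolus doses, concentration decays as C = C₀·e^(−kτ), so C_peak/C_trough = e^(kτ).
τ_max = ln(C_peak/C_trough) / k = ln(9.68/4.1) / 0.009672 = 0.8591 / 0.009672 = 88.82 h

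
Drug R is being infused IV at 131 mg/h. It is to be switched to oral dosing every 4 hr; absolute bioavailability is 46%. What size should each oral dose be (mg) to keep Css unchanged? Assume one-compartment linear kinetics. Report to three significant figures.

1140 mg

To maintain the same Css, the systemic dosing rate must be unchanged: F·D/τ = infusion rate.
D = rate × τ / F = 131 × 4 / 0.46 = 1139 mg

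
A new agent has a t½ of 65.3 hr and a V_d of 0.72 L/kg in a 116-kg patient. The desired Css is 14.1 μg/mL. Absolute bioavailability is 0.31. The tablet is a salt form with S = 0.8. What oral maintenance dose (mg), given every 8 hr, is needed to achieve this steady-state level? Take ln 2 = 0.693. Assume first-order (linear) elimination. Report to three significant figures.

Vd = 0.72 L/kg × 116 kg = 83.52 L
CL = ln 2 · Vd / t½ = 0.693 × 83.52 / 65.3 = 0.8864 L/h
D = CL × Css × τ / F / S = 0.8864 × 14.1 × 8 / 0.31 / 0.8 = 403.2 mg

403 mg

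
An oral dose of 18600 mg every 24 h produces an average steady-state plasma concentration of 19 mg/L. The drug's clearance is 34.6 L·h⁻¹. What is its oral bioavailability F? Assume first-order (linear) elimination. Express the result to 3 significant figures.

0.848

F·D/τ = CL·Css at steady state → F = CL·Css·τ / D.
F = 34.6 × 19 × 24 / 18600 = 0.848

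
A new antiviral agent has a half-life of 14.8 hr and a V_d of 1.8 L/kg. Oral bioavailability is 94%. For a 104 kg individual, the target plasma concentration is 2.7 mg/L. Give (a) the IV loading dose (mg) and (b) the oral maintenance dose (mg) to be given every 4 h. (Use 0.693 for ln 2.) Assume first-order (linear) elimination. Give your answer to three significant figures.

(a) 505 mg; (b) 101 mg

Vd = 1.8 L/kg × 104 kg = 187.2 L
LD = Vd × C = 187.2 × 2.7 = 505.4 mg
CL = 0.693 × Vd / t½ = 0.693 × 187.2 / 14.8 = 8.766 L/h
D = CL × Css × τ / F = 8.766 × 2.7 × 4 / 0.94 = 100.7 mg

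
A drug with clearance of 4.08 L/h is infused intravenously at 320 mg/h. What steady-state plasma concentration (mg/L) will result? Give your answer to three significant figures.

78.4 mg/L

Css = rate / CL = 320 / 4.080 = 78.43 mg/L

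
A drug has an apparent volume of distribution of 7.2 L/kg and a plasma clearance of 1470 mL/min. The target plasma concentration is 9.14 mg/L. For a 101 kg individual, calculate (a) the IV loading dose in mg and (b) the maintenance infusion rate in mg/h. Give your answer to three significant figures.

Vd(total) = 101 kg × 7.2 L/kg = 727.2 L
LD = Vd · C_target = 727.2 × 9.14 = 6647 mg
CL = 1470 mL/min = 1470 × 0.06 = 88.20 L/h
Maintenance infusion rate = CL × Css = 88.20 × 9.14 = 806.1 mg/h

(a) 6650 mg; (b) 806 mg/h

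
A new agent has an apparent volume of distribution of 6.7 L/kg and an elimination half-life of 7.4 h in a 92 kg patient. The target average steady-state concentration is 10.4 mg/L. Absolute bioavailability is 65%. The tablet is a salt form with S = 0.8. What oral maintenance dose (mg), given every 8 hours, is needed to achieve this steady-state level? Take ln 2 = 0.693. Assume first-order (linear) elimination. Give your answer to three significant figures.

Vd = 6.7 L/kg × 92 kg = 616.4 L
CL = ln 2 · Vd / t½ = 0.693 × 616.4 / 7.4 = 57.73 L/h
D = CL × Css × τ / F / S = 57.73 × 10.4 × 8 / 0.65 / 0.8 = 9237 mg

9240 mg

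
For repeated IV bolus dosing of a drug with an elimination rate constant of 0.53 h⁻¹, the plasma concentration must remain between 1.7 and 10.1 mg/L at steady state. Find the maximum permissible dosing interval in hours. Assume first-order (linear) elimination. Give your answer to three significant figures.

3.36 h

Between IV bolus doses, concentration decays as C = C₀·e^(−kτ), so C_peak/C_trough = e^(kτ).
τ_max = ln(C_peak/C_trough) / k = ln(10.1/1.7) / 0.5300 = 1.782 / 0.5300 = 3.362 h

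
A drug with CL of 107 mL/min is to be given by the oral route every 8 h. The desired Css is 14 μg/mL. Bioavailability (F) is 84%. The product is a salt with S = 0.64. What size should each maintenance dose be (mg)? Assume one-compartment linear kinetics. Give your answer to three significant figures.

1340 mg

CL = 107 mL/min × 60/1000 = 6.420 L/h
At steady state, dose per interval replaces the amount cleared in that interval: F·S·D/τ = CL·Css.
D = CL × Css × τ / F / S = 6.420 × 14 × 8 / 0.84 / 0.64 = 1338 mg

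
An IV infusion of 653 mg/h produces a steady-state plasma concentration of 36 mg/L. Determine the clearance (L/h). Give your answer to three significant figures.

At steady state, infusion rate = CL × Css, so CL = rate / Css.
CL = 653 / 36 = 18.14 L/h

18.1 L/h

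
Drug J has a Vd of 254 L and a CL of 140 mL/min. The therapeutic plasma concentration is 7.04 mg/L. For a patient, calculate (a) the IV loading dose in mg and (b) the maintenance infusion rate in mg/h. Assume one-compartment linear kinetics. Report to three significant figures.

(a) 1790 mg; (b) 59.1 mg/h

LD = Vd · C_target = 254.0 × 7.04 = 1788 mg
CL = 140 mL/min × 60/1000 = 8.400 L/h
Maintenance infusion rate = CL × Css = 8.400 × 7.04 = 59.14 mg/h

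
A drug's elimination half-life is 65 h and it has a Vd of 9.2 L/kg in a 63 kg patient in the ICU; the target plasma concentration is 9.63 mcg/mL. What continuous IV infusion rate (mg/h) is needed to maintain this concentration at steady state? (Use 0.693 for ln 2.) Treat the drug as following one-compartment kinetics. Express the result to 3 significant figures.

59.5 mg/h

Total Vd = 9.2 × 63 = 579.6 L
k = 0.693/65 = 0.01066 h⁻¹, so CL = k·Vd = 0.01066 × 579.6 = 6.179 L/h
Infusion rate = CL × Css = 6.179 × 9.63 = 59.50 mg/h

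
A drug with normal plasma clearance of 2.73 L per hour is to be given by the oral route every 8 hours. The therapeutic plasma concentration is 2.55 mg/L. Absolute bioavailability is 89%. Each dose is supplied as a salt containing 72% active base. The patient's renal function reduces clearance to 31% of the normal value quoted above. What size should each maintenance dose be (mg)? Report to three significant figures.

Patient clearance = 0.31 × 2.730 = 0.8463 L/h
D = CL × Css × τ / F / S = 0.8463 × 2.55 × 8 / 0.89 / 0.72 = 26.94 mg

26.9 mg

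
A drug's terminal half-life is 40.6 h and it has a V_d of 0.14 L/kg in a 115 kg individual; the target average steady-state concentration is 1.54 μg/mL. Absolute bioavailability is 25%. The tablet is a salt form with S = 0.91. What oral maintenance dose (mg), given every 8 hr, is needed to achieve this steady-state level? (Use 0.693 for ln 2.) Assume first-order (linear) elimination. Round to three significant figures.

14.9 mg

Vd = 0.14 L/kg × 115 kg = 16.10 L
CL = 0.693 × Vd / t½ = 0.693 × 16.10 / 40.6 = 0.2748 L/h
D = CL × Css × τ / F / S = 0.2748 × 1.54 × 8 / 0.25 / 0.91 = 14.88 mg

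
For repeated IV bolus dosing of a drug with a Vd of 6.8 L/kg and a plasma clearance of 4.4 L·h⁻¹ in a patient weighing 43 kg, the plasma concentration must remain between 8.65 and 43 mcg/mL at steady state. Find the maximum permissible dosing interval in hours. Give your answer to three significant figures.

Vd = 6.8 L/kg × 43 kg = 292.4 L
k = CL / Vd = 4.400 / 292.4 = 0.01505 h⁻¹
Between IV bolus doses, concentration decays as C = C₀·e^(−kτ), so C_peak/C_trough = e^(kτ).
τ_max = ln(C_peak/C_trough) / k = ln(43/8.65) / 0.01505 = 1.604 / 0.01505 = 106.6 h

107 h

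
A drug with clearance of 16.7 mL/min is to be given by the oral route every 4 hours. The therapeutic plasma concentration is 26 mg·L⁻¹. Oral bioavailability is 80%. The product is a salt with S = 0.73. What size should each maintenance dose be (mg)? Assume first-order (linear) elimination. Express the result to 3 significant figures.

Convert clearance: 16.7 mL/min × 60 min/h ÷ 1000 mL/L = 1.002 L/h
D = CL × Css × τ / F / S = 1.002 × 26 × 4 / 0.8 / 0.73 = 178.4 mg

178 mg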